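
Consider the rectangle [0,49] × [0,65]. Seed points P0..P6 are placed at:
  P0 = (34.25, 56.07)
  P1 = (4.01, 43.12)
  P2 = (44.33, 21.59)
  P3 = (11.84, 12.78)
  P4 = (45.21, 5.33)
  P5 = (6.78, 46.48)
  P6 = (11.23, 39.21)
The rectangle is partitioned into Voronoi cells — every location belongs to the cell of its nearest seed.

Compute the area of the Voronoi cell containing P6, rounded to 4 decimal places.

1. box [0,49]×[0,65]: [(0, 0) (49, 0) (49, 65) (0, 65)]
2. ⊥bis P6·P0 via (22.74,47.64): [(0, 0) (49, 0) (49, 11.7856) (10.0254, 65) (0, 65)]  |A|=2147.9956
3. ⊥bis P6·P1 via (7.62,41.165): [(0, 27.0943) (0, 0) (49, 0) (49, 11.7856) (16.0633, 56.756)]  |A|=1802.2248
4. ⊥bis P6·P2 via (27.78,30.4): [(0, 27.0943) (0, 0) (11.5973, 0) (30.9732, 36.3986) (16.0633, 56.756)]  |A|=1015.2925
5. ⊥bis P6·P3 via (11.535,25.995): [(0, 27.0943) (0, 25.7288) (25.608, 26.3198) (30.9732, 36.3986) (16.0633, 56.756)]  |A|=533.2422
6. ⊥bis P6·P4 via (28.22,22.27): [(0, 27.0943) (0, 25.7288) (25.608, 26.3198) (30.9732, 36.3986) (16.0633, 56.756)]  |A|=533.2422
7. ⊥bis P6·P5 via (9.005,42.845): [(8.2942, 42.4099) (0, 27.0943) (0, 25.7288) (25.608, 26.3198) (30.9732, 36.3986) (20.9133, 50.1341)]  |A|=472.7298
8. canonical 6-gon: [(8.2942, 42.4099) (0, 27.0943) (0, 25.7288) (25.608, 26.3198) (30.9732, 36.3986) (20.9133, 50.1341)]
9. shoelace: 472.7298

Area of P6's cell: 472.7298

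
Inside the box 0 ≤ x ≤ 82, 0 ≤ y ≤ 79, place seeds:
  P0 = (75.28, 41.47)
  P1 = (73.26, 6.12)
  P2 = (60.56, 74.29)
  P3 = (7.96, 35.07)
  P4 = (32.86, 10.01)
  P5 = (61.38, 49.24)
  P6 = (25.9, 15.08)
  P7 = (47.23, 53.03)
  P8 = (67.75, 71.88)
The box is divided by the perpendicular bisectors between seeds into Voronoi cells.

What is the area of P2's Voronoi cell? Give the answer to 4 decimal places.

1. box [0,82]×[0,79]: [(0, 0) (82, 0) (82, 79) (0, 79)]
2. ⊥bis P2·P0 via (67.92,57.88): [(0, 27.4174) (82, 64.195) (82, 79) (0, 79)]  |A|=2721.8923
3. ⊥bis P2·P1 via (66.91,40.205): [(0, 27.7397) (1.2293, 27.9688) (82, 64.195) (82, 79) (0, 79)]  |A|=2721.6942
4. ⊥bis P2·P3 via (34.26,54.68): [(40.9075, 45.7647) (82, 64.195) (82, 79) (16.1263, 79)]  |A|=1398.8531
5. ⊥bis P2·P4 via (46.71,42.15): [(40.9075, 45.7647) (82, 64.195) (82, 79) (16.1263, 79)]  |A|=1398.8531
6. ⊥bis P2·P5 via (60.97,61.765): [(29.7395, 60.7427) (77.8112, 62.3163) (82, 64.195) (82, 79) (16.1263, 79)]  |A|=1030.0572
7. ⊥bis P2·P6 via (43.23,44.685): [(29.7395, 60.7427) (77.8112, 62.3163) (82, 64.195) (82, 79) (16.1263, 79)]  |A|=1030.0572
8. ⊥bis P2·P7 via (53.895,63.66): [(57.1184, 61.6389) (77.8112, 62.3163) (82, 64.195) (82, 79) (29.4293, 79)]  |A|=658.5477
9. ⊥bis P2·P8 via (64.155,73.085): [(57.1184, 61.6389) (60.3539, 61.7448) (66.1376, 79) (29.4293, 79)]  |A|=346.2568
10. canonical 4-gon: [(57.1184, 61.6389) (60.3539, 61.7448) (66.1376, 79) (29.4293, 79)]
11. shoelace: 346.2568

Area of P2's cell: 346.2568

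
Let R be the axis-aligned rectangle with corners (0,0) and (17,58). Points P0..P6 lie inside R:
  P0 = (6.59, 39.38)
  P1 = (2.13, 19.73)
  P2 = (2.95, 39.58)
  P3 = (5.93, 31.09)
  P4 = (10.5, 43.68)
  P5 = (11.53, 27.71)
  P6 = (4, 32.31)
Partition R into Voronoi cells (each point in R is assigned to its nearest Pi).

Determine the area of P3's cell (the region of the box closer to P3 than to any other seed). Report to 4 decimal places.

1. box [0,17]×[0,58]: [(0, 0) (17, 0) (17, 58) (0, 58)]
2. ⊥bis P3·P0 via (6.26,35.235): [(0, 35.7334) (0, 0) (17, 0) (17, 34.3799)]  |A|=595.9633
3. ⊥bis P3·P1 via (4.03,25.41): [(0, 35.7334) (0, 26.7581) (17, 21.0714) (17, 34.3799)]  |A|=189.4125
4. ⊥bis P3·P2 via (4.44,35.335): [(4.5443, 35.3716) (0, 33.7766) (0, 26.7581) (17, 21.0714) (17, 34.3799)]  |A|=184.9663
5. ⊥bis P3·P4 via (8.215,37.385): [(16.3514, 34.4316) (4.5443, 35.3716) (0, 33.7766) (0, 26.7581) (17, 21.0714) (17, 34.1962)]  |A|=184.9067
6. ⊥bis P3·P5 via (8.73,29.4): [(11.9771, 34.7798) (4.5443, 35.3716) (0, 33.7766) (0, 26.7581) (5.9368, 24.7722)]  |A|=85.0074
7. ⊥bis P3·P6 via (4.965,31.7): [(11.9771, 34.7798) (7.1545, 35.1638) (1.5197, 26.2497) (5.9368, 24.7722)]  |A|=49.1407
8. canonical 4-gon: [(11.9771, 34.7798) (7.1545, 35.1638) (1.5197, 26.2497) (5.9368, 24.7722)]
9. shoelace: 49.1407

Area of P3's cell: 49.1407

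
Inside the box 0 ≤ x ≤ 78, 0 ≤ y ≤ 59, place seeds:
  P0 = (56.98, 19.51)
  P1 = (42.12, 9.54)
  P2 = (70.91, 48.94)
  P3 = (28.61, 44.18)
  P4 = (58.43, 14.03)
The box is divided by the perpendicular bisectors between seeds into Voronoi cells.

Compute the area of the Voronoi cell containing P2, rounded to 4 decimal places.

1. box [0,78]×[0,59]: [(0, 0) (78, 0) (78, 59) (0, 59)]
2. ⊥bis P2·P0 via (63.945,34.225): [(78, 27.5724) (78, 59) (11.6027, 59)]  |A|=1043.3541
3. ⊥bis P2·P1 via (56.515,29.24): [(23.4834, 53.3766) (78, 27.5724) (78, 59) (15.7875, 59)]  |A|=1031.5875
4. ⊥bis P2·P3 via (49.76,46.56): [(50.4281, 40.6229) (78, 27.5724) (78, 59) (48.3601, 59)]  |A|=705.6067
5. ⊥bis P2·P4 via (64.67,31.485): [(50.4281, 40.6229) (78, 27.5724) (78, 59) (48.3601, 59)]  |A|=705.6067
6. canonical 4-gon: [(50.4281, 40.6229) (78, 27.5724) (78, 59) (48.3601, 59)]
7. shoelace: 705.6067

Area of P2's cell: 705.6067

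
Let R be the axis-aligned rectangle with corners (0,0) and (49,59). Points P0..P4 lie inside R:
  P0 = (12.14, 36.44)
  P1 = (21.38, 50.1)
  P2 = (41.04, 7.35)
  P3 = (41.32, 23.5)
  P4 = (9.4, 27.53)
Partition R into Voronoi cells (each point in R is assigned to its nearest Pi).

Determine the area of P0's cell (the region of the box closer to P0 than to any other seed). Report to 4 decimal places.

Area of P0's cell: 390.0617

1. box [0,49]×[0,59]: [(0, 0) (49, 0) (49, 59) (0, 59)]
2. ⊥bis P0·P1 via (16.76,43.27): [(0, 54.6069) (0, 0) (49, 0) (49, 21.462)]  |A|=1863.6881
3. ⊥bis P0·P2 via (26.59,21.895): [(35.4083, 30.6557) (0, 54.6069) (0, 0) (4.5511, 0)]  |A|=1036.5284
4. ⊥bis P0·P3 via (26.73,29.97): [(20.4394, 15.7846) (28.9664, 35.0132) (0, 54.6069) (0, 0) (4.5511, 0)]  |A|=956.0157
5. ⊥bis P0·P4 via (10.77,31.985): [(25.601, 27.4242) (28.9664, 35.0132) (0, 54.6069) (0, 35.297)]  |A|=390.0617
6. canonical 4-gon: [(25.601, 27.4242) (28.9664, 35.0132) (0, 54.6069) (0, 35.297)]
7. shoelace: 390.0617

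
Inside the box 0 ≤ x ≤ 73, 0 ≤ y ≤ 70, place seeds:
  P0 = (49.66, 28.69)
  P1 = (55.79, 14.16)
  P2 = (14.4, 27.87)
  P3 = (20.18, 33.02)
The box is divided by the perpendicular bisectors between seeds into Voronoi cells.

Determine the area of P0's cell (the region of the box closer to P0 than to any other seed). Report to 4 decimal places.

Area of P0's cell: 1739.7913

1. box [0,73]×[0,70]: [(0, 0) (73, 0) (73, 70) (0, 70)]
2. ⊥bis P0·P1 via (52.725,21.425): [(0, 0) (1.9411, 0) (73, 29.9787) (73, 70) (0, 70)]  |A|=4044.8722
3. ⊥bis P0·P2 via (32.03,28.28): [(32.3889, 12.8455) (73, 29.9787) (73, 70) (31.0598, 70)]  |A|=2011.1894
4. ⊥bis P0·P3 via (34.92,30.855): [(32.3733, 13.5165) (32.3889, 12.8455) (73, 29.9787) (73, 70) (40.6696, 70)]  |A|=1739.7913
5. canonical 5-gon: [(32.3733, 13.5165) (32.3889, 12.8455) (73, 29.9787) (73, 70) (40.6696, 70)]
6. shoelace: 1739.7913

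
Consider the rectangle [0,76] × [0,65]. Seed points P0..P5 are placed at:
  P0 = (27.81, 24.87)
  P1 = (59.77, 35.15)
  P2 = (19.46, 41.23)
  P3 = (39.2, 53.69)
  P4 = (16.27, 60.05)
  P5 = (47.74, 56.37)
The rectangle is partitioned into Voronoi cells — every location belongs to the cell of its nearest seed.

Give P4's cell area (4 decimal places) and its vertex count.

1. box [0,76]×[0,65]: [(0, 0) (76, 0) (76, 65) (0, 65)]
2. ⊥bis P4·P0 via (22.04,42.46): [(0, 35.2303) (76, 60.1604) (76, 65) (0, 65)]  |A|=1315.156
3. ⊥bis P4·P1 via (38.02,47.6): [(0, 35.2303) (38.0918, 47.7254) (47.98, 65) (0, 65)]  |A|=981.4081
4. ⊥bis P4·P2 via (17.865,50.64): [(0, 47.6119) (42.1128, 54.75) (47.98, 65) (0, 65)]  |A|=612.0283
5. ⊥bis P4·P3 via (27.735,56.87): [(0, 47.6119) (26.4087, 52.0882) (29.99, 65) (0, 65)]  |A|=423.2117
6. ⊥bis P4·P5 via (32.005,58.21): [(0, 47.6119) (26.4087, 52.0882) (29.99, 65) (0, 65)]  |A|=423.2117
7. canonical 4-gon: [(0, 47.6119) (26.4087, 52.0882) (29.99, 65) (0, 65)]
8. shoelace: 423.2117

Area of P4's cell: 423.2117 (4 vertices)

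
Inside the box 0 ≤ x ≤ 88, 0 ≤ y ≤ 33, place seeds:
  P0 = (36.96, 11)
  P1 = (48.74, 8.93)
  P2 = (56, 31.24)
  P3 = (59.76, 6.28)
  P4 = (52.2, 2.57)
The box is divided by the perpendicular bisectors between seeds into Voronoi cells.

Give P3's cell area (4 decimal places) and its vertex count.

1. box [0,88]×[0,33]: [(0, 0) (88, 0) (88, 33) (0, 33)]
2. ⊥bis P3·P0 via (48.36,8.64): [(46.5714, 0) (88, 0) (88, 33) (53.4029, 33)]  |A|=1254.4238
3. ⊥bis P3·P1 via (54.25,7.605): [(52.4212, 0) (88, 0) (88, 33) (60.3568, 33)]  |A|=1043.1631
4. ⊥bis P3·P2 via (57.88,18.76): [(56.8968, 18.6119) (52.4212, 0) (88, 0) (88, 23.2973)]  |A|=693.4042
5. ⊥bis P3·P4 via (55.98,4.425): [(56.8968, 18.6119) (54.3057, 7.8367) (58.1515, 0) (88, 0) (88, 23.2973)]  |A|=670.9507
6. canonical 5-gon: [(56.8968, 18.6119) (54.3057, 7.8367) (58.1515, 0) (88, 0) (88, 23.2973)]
7. shoelace: 670.9507

Area of P3's cell: 670.9507 (5 vertices)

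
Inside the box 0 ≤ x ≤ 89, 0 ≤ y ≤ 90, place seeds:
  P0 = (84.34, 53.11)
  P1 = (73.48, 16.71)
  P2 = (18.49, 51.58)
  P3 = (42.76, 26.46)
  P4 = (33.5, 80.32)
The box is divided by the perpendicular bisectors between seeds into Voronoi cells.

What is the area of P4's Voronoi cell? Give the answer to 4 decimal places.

1. box [0,89]×[0,90]: [(0, 0) (89, 0) (89, 90) (0, 90)]
2. ⊥bis P4·P0 via (58.92,66.715): [(0, 0) (23.2136, 0) (71.3823, 90) (0, 90)]  |A|=4256.8153
3. ⊥bis P4·P1 via (53.49,48.515): [(0, 14.8956) (46.994, 44.4322) (71.3823, 90) (0, 90)]  |A|=3391.0985
4. ⊥bis P4·P2 via (25.995,65.95): [(0, 79.5264) (51.4073, 52.678) (71.3823, 90) (0, 90)]  |A|=1601.2769
5. ⊥bis P4·P3 via (38.13,53.39): [(0, 79.5264) (47.0933, 54.931) (53.1725, 55.9762) (71.3823, 90) (0, 90)]  |A|=1592.174
6. canonical 5-gon: [(0, 79.5264) (47.0933, 54.931) (53.1725, 55.9762) (71.3823, 90) (0, 90)]
7. shoelace: 1592.174

Area of P4's cell: 1592.1740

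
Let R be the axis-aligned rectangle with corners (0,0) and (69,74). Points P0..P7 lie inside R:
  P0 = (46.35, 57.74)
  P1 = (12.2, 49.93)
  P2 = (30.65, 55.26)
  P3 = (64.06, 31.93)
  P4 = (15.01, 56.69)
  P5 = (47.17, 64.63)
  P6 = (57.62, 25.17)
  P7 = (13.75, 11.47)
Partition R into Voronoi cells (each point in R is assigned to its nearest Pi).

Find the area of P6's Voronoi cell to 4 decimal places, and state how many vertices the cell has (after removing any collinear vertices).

1. box [0,69]×[0,74]: [(0, 0) (69, 0) (69, 74) (0, 74)]
2. ⊥bis P6·P0 via (51.985,41.455): [(0, 23.4669) (0, 0) (69, 0) (69, 47.3426)]  |A|=2442.9292
3. ⊥bis P6·P1 via (34.91,37.55): [(33.564, 35.0809) (14.4402, 0) (69, 0) (69, 47.3426)]  |A|=1795.8192
4. ⊥bis P6·P2 via (44.135,40.215): [(41.4522, 37.8104) (28.9368, 26.5927) (14.4402, 0) (69, 0) (69, 47.3426)]  |A|=1768.6557
5. ⊥bis P6·P3 via (60.84,28.55): [(48.5437, 40.2642) (41.4522, 37.8104) (28.9368, 26.5927) (14.4402, 0) (69, 0) (69, 20.7763)]  |A|=1496.9313
6. ⊥bis P6·P4 via (36.315,40.93): [(48.5437, 40.2642) (41.4522, 37.8104) (28.9368, 26.5927) (14.4402, 0) (69, 0) (69, 20.7763)]  |A|=1496.9313
7. ⊥bis P6·P5 via (52.395,44.9): [(48.5437, 40.2642) (41.4522, 37.8104) (28.9368, 26.5927) (14.4402, 0) (69, 0) (69, 20.7763)]  |A|=1496.9313
8. ⊥bis P6·P7 via (35.685,18.32): [(48.5437, 40.2642) (41.4522, 37.8104) (32.1908, 29.5092) (41.4061, 0) (69, 0) (69, 20.7763)]  |A|=1076.9343
9. canonical 6-gon: [(48.5437, 40.2642) (41.4522, 37.8104) (32.1908, 29.5092) (41.4061, 0) (69, 0) (69, 20.7763)]
10. shoelace: 1076.9343

Area of P6's cell: 1076.9343 (6 vertices)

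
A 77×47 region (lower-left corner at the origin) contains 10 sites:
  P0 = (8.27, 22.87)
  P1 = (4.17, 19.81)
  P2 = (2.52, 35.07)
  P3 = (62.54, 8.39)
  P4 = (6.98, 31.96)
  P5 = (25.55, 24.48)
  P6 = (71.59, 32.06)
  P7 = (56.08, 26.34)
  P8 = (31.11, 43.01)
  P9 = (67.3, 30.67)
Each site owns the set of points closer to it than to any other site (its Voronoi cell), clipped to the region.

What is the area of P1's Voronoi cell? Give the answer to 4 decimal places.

1. box [0,77]×[0,47]: [(0, 0) (77, 0) (77, 47) (0, 47)]
2. ⊥bis P1·P0 via (6.22,21.34): [(0, 29.674) (0, 0) (22.1469, 0)]  |A|=328.5938
3. ⊥bis P1·P2 via (3.345,27.44): [(1.7926, 27.2721) (0, 27.0783) (0, 0) (22.1469, 0)]  |A|=326.2673
4. ⊥bis P1·P3 via (33.355,14.1): [(1.7926, 27.2721) (0, 27.0783) (0, 0) (22.1469, 0)]  |A|=326.2673
5. ⊥bis P1·P4 via (5.575,25.885): [(2.2548, 26.6529) (0.283, 27.1089) (0, 27.0783) (0, 0) (22.1469, 0)]  |A|=325.7622
6. ⊥bis P1·P5 via (14.86,22.145): [(18.6835, 4.6406) (2.2548, 26.6529) (0.283, 27.1089) (0, 27.0783) (0, 0) (19.6971, 0)]  |A|=320.0778
7. ⊥bis P1·P6 via (37.88,25.935): [(18.6835, 4.6406) (2.2548, 26.6529) (0.283, 27.1089) (0, 27.0783) (0, 0) (19.6971, 0)]  |A|=320.0778
8. ⊥bis P1·P7 via (30.125,23.075): [(18.6835, 4.6406) (2.2548, 26.6529) (0.283, 27.1089) (0, 27.0783) (0, 0) (19.6971, 0)]  |A|=320.0778
9. ⊥bis P1·P8 via (17.64,31.41): [(18.6835, 4.6406) (2.2548, 26.6529) (0.283, 27.1089) (0, 27.0783) (0, 0) (19.6971, 0)]  |A|=320.0778
10. ⊥bis P1·P9 via (35.735,25.24): [(18.6835, 4.6406) (2.2548, 26.6529) (0.283, 27.1089) (0, 27.0783) (0, 0) (19.6971, 0)]  |A|=320.0778
11. canonical 6-gon: [(18.6835, 4.6406) (2.2548, 26.6529) (0.283, 27.1089) (0, 27.0783) (0, 0) (19.6971, 0)]
12. shoelace: 320.0778

Area of P1's cell: 320.0778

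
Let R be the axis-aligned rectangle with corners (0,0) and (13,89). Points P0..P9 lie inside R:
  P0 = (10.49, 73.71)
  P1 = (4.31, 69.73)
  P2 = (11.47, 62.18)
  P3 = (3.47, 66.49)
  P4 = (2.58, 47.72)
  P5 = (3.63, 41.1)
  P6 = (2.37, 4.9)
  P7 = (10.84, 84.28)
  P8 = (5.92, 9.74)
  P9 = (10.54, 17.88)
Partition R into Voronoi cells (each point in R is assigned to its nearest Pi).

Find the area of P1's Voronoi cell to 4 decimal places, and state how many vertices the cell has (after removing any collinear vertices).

1. box [0,13]×[0,89]: [(0, 0) (13, 0) (13, 89) (0, 89)]
2. ⊥bis P1·P0 via (7.4,71.72): [(0, 83.2105) (0, 0) (13, 0) (13, 63.0245)]  |A|=950.5273
3. ⊥bis P1·P2 via (7.89,65.955): [(9.8908, 67.8524) (0, 83.2105) (0, 58.4726)]  |A|=122.3384
4. ⊥bis P1·P3 via (3.89,68.11): [(8.8158, 66.8329) (9.8908, 67.8524) (0, 83.2105) (0, 69.1185)]  |A|=75.4123
5. ⊥bis P1·P4 via (3.445,58.725): [(8.8158, 66.8329) (9.8908, 67.8524) (0, 83.2105) (0, 69.1185)]  |A|=75.4123
6. ⊥bis P1·P5 via (3.97,55.415): [(8.8158, 66.8329) (9.8908, 67.8524) (0, 83.2105) (0, 69.1185)]  |A|=75.4123
7. ⊥bis P1·P6 via (3.34,37.315): [(8.8158, 66.8329) (9.8908, 67.8524) (0, 83.2105) (0, 69.1185)]  |A|=75.4123
8. ⊥bis P1·P7 via (7.575,77.005): [(8.8158, 66.8329) (9.8908, 67.8524) (2.5416, 79.264) (0, 80.4046) (0, 69.1185)]  |A|=71.8467
9. ⊥bis P1·P8 via (5.115,39.735): [(8.8158, 66.8329) (9.8908, 67.8524) (2.5416, 79.264) (0, 80.4046) (0, 69.1185)]  |A|=71.8467
10. ⊥bis P1·P9 via (7.425,43.805): [(8.8158, 66.8329) (9.8908, 67.8524) (2.5416, 79.264) (0, 80.4046) (0, 69.1185)]  |A|=71.8467
11. canonical 5-gon: [(8.8158, 66.8329) (9.8908, 67.8524) (2.5416, 79.264) (0, 80.4046) (0, 69.1185)]
12. shoelace: 71.8467

Area of P1's cell: 71.8467 (5 vertices)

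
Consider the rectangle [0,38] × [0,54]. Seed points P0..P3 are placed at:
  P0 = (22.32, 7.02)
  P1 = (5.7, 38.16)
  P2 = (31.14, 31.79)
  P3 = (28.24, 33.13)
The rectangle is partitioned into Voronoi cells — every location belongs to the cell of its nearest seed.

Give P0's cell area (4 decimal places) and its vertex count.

1. box [0,38]×[0,54]: [(0, 0) (38, 0) (38, 54) (0, 54)]
2. ⊥bis P0·P1 via (14.01,22.59): [(0, 15.1126) (0, 0) (38, 0) (38, 35.3939)]  |A|=959.6237
3. ⊥bis P0·P2 via (26.73,19.405): [(15.5208, 23.3963) (0, 15.1126) (0, 0) (38, 0) (38, 15.392)]  |A|=734.8103
4. ⊥bis P0·P3 via (25.28,20.075): [(24.0918, 20.3444) (14.063, 22.6183) (0, 15.1126) (0, 0) (38, 0) (38, 15.392)]  |A|=729.2514
5. canonical 6-gon: [(24.0918, 20.3444) (14.063, 22.6183) (0, 15.1126) (0, 0) (38, 0) (38, 15.392)]
6. shoelace: 729.2514

Area of P0's cell: 729.2514 (6 vertices)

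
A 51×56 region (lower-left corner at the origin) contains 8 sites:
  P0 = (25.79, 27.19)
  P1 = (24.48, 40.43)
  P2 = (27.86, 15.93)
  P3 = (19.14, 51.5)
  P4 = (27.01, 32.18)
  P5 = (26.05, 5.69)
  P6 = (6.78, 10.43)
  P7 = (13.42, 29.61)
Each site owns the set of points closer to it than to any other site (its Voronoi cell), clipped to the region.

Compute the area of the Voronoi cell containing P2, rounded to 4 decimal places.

Area of P2's cell: 451.9717

1. box [0,51]×[0,56]: [(0, 0) (51, 0) (51, 56) (0, 56)]
2. ⊥bis P2·P0 via (26.825,21.56): [(0, 16.6286) (0, 0) (51, 0) (51, 26.0042)]  |A|=1087.1372
3. ⊥bis P2·P1 via (26.17,28.18): [(0, 16.6286) (0, 0) (51, 0) (51, 26.0042)]  |A|=1087.1372
4. ⊥bis P2·P3 via (23.5,33.715): [(0, 16.6286) (0, 0) (51, 0) (51, 26.0042)]  |A|=1087.1372
5. ⊥bis P2·P4 via (27.435,24.055): [(45.5516, 25.0026) (0, 16.6286) (0, 0) (51, 0) (51, 25.2876)]  |A|=1085.185
6. ⊥bis P2·P5 via (26.955,10.81): [(45.5516, 25.0026) (0, 16.6286) (0, 15.5745) (51, 6.5599) (51, 25.2876)]  |A|=520.7587
7. ⊥bis P2·P6 via (17.32,13.18): [(45.5516, 25.0026) (15.6687, 19.5091) (17.5024, 12.4808) (51, 6.5599) (51, 25.2876)]  |A|=453.8316
8. ⊥bis P2·P7 via (20.64,22.77): [(45.5516, 25.0026) (17.9476, 19.928) (16.0751, 17.9515) (17.5024, 12.4808) (51, 6.5599) (51, 25.2876)]  |A|=451.9717
9. canonical 6-gon: [(45.5516, 25.0026) (17.9476, 19.928) (16.0751, 17.9515) (17.5024, 12.4808) (51, 6.5599) (51, 25.2876)]
10. shoelace: 451.9717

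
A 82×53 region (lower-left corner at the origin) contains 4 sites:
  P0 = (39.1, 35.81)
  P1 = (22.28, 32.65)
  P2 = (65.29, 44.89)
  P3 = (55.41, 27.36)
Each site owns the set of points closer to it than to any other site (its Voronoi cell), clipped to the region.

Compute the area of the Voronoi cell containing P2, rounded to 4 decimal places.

1. box [0,82]×[0,53]: [(0, 0) (82, 0) (82, 53) (0, 53)]
2. ⊥bis P2·P0 via (52.195,40.35): [(66.1842, 0) (82, 0) (82, 53) (47.8093, 53)]  |A|=1325.1719
3. ⊥bis P2·P1 via (43.785,38.77): [(66.1842, 0) (82, 0) (82, 53) (47.8093, 53)]  |A|=1325.1719
4. ⊥bis P2·P3 via (60.35,36.125): [(52.0351, 40.8113) (82, 23.9229) (82, 53) (47.8093, 53)]  |A|=644.0156
5. canonical 4-gon: [(52.0351, 40.8113) (82, 23.9229) (82, 53) (47.8093, 53)]
6. shoelace: 644.0156

Area of P2's cell: 644.0156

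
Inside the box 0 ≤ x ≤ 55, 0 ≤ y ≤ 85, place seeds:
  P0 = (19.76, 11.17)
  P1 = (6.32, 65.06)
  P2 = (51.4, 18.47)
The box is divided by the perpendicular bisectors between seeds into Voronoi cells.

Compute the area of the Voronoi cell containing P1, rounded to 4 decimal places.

1. box [0,55]×[0,85]: [(0, 0) (55, 0) (55, 85) (0, 85)]
2. ⊥bis P1·P0 via (13.04,38.115): [(0, 34.8629) (55, 48.5797) (55, 85) (0, 85)]  |A|=2380.3296
3. ⊥bis P1·P2 via (28.86,41.765): [(0, 34.8629) (29.2714, 42.1631) (55, 67.0578) (55, 85) (0, 85)]  |A|=2142.6218
4. canonical 5-gon: [(0, 34.8629) (29.2714, 42.1631) (55, 67.0578) (55, 85) (0, 85)]
5. shoelace: 2142.6218

Area of P1's cell: 2142.6218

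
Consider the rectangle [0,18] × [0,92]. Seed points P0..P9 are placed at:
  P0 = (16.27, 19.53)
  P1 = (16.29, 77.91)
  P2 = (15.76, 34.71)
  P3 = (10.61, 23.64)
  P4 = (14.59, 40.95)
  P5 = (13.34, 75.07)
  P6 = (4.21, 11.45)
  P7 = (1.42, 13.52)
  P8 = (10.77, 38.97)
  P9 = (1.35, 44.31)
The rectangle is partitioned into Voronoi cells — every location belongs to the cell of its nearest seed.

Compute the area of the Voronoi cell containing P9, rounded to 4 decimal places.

1. box [0,18]×[0,92]: [(0, 0) (18, 0) (18, 92) (0, 92)]
2. ⊥bis P9·P0 via (8.81,31.92): [(0, 26.6155) (18, 37.4533) (18, 92) (0, 92)]  |A|=1079.3808
3. ⊥bis P9·P1 via (8.82,61.11): [(0, 65.0318) (0, 26.6155) (18, 37.4533) (18, 57.0282)]  |A|=521.9202
4. ⊥bis P9·P2 via (8.555,39.51): [(0, 65.0318) (0, 26.6686) (18, 53.6873) (18, 57.0282)]  |A|=375.336
5. ⊥bis P9·P3 via (5.98,33.975): [(0, 65.0318) (0, 31.296) (4.3943, 33.2646) (18, 53.6873) (18, 57.0282)]  |A|=365.1689
6. ⊥bis P9·P4 via (7.97,42.63): [(12.2704, 59.5758) (0, 65.0318) (0, 31.296) (4.3943, 33.2646) (6.3311, 36.1718)]  |A|=271.0638
7. ⊥bis P9·P5 via (7.345,59.69): [(11.8535, 57.9326) (0, 62.553) (0, 31.296) (4.3943, 33.2646) (6.3311, 36.1718)]  |A|=245.1545
8. ⊥bis P9·P6 via (2.78,27.88): [(11.8535, 57.9326) (0, 62.553) (0, 31.296) (4.3943, 33.2646) (6.3311, 36.1718)]  |A|=245.1545
9. ⊥bis P9·P7 via (1.385,28.915): [(11.8535, 57.9326) (0, 62.553) (0, 31.296) (4.3943, 33.2646) (6.3311, 36.1718)]  |A|=245.1545
10. ⊥bis P9·P8 via (6.06,41.64): [(9.0632, 46.9378) (11.8535, 57.9326) (0, 62.553) (0, 31.296) (0.263, 31.4138)]  |A|=214.7769
11. canonical 5-gon: [(9.0632, 46.9378) (11.8535, 57.9326) (0, 62.553) (0, 31.296) (0.263, 31.4138)]
12. shoelace: 214.7769

Area of P9's cell: 214.7769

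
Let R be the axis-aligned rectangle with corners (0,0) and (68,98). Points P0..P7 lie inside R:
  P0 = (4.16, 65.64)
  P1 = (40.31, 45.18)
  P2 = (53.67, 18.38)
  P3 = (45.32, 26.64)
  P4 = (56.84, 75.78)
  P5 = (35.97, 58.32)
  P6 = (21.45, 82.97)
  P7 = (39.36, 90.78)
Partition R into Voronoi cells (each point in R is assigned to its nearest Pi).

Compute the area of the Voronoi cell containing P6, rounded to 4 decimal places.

1. box [0,68]×[0,98]: [(0, 0) (68, 0) (68, 98) (0, 98)]
2. ⊥bis P6·P0 via (12.805,74.305): [(0, 87.0804) (68, 19.2374) (68, 98) (0, 98)]  |A|=3049.1934
3. ⊥bis P6·P1 via (30.88,64.075): [(0, 87.0804) (25.6666, 61.4731) (68, 82.6006) (68, 98) (0, 98)]  |A|=1708.0022
4. ⊥bis P6·P2 via (37.56,50.675): [(0, 87.0804) (25.6666, 61.4731) (68, 82.6006) (68, 98) (0, 98)]  |A|=1708.0022
5. ⊥bis P6·P3 via (33.385,54.805): [(0, 87.0804) (25.6666, 61.4731) (68, 82.6006) (68, 98) (0, 98)]  |A|=1708.0022
6. ⊥bis P6·P4 via (39.145,79.375): [(0, 87.0804) (25.6666, 61.4731) (36.6184, 66.9389) (42.9289, 98) (0, 98)]  |A|=1077.0064
7. ⊥bis P6·P5 via (28.71,70.645): [(0, 87.0804) (21.016, 66.1129) (38.5488, 76.4405) (42.9289, 98) (0, 98)]  |A|=965.5632
8. ⊥bis P6·P7 via (30.405,86.875): [(0, 87.0804) (21.016, 66.1129) (35.6896, 74.7563) (25.5537, 98) (0, 98)]  |A|=736.4979
9. canonical 5-gon: [(0, 87.0804) (21.016, 66.1129) (35.6896, 74.7563) (25.5537, 98) (0, 98)]
10. shoelace: 736.4979

Area of P6's cell: 736.4979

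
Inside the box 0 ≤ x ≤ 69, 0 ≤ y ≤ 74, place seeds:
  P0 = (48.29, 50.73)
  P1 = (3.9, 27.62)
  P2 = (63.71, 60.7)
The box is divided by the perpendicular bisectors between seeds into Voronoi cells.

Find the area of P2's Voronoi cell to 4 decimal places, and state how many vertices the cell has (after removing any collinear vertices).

Area of P2's cell: 476.4824 (3 vertices)

1. box [0,69]×[0,74]: [(0, 0) (69, 0) (69, 74) (0, 74)]
2. ⊥bis P2·P0 via (56,55.715): [(69, 35.6087) (69, 74) (44.1776, 74)]  |A|=476.4824
3. ⊥bis P2·P1 via (33.805,44.16): [(69, 35.6087) (69, 74) (44.1776, 74)]  |A|=476.4824
4. canonical 3-gon: [(69, 35.6087) (69, 74) (44.1776, 74)]
5. shoelace: 476.4824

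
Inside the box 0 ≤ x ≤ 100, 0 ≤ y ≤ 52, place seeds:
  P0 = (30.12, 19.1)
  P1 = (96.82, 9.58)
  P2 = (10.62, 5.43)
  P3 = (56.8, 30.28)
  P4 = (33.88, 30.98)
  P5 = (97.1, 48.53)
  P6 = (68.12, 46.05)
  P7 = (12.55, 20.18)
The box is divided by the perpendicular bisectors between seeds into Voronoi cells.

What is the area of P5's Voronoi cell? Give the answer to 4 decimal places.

1. box [0,100]×[0,52]: [(0, 0) (100, 0) (100, 52) (0, 52)]
2. ⊥bis P5·P0 via (63.61,33.815): [(78.4678, 0) (100, 0) (100, 52) (55.6198, 52)]  |A|=1713.7228
3. ⊥bis P5·P1 via (96.96,29.055): [(65.6024, 29.2804) (100, 29.0331) (100, 52) (55.6198, 52)]  |A|=899.1519
4. ⊥bis P5·P2 via (53.86,26.98): [(65.6024, 29.2804) (100, 29.0331) (100, 52) (55.6198, 52)]  |A|=899.1519
5. ⊥bis P5·P3 via (76.95,39.405): [(81.587, 29.1655) (100, 29.0331) (100, 52) (71.2463, 52)]  |A|=539.7324
6. ⊥bis P5·P4 via (65.49,39.755): [(81.587, 29.1655) (100, 29.0331) (100, 52) (71.2463, 52)]  |A|=539.7324
7. ⊥bis P5·P6 via (82.61,47.29): [(84.1626, 29.147) (100, 29.0331) (100, 52) (82.2069, 52)]  |A|=385.18
8. ⊥bis P5·P7 via (54.825,34.355): [(84.1626, 29.147) (100, 29.0331) (100, 52) (82.2069, 52)]  |A|=385.18
9. canonical 4-gon: [(84.1626, 29.147) (100, 29.0331) (100, 52) (82.2069, 52)]
10. shoelace: 385.18

Area of P5's cell: 385.1800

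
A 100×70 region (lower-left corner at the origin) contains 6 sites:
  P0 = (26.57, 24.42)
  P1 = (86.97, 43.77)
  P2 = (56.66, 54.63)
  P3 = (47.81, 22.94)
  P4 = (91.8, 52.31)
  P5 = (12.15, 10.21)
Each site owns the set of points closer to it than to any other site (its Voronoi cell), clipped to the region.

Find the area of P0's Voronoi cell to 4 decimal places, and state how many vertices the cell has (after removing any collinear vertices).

1. box [0,100]×[0,70]: [(0, 0) (100, 0) (100, 70) (0, 70)]
2. ⊥bis P0·P1 via (56.77,34.095): [(0, 0) (67.6928, 0) (45.2673, 70) (0, 70)]  |A|=3953.6049
3. ⊥bis P0·P2 via (41.615,39.525): [(0, 0) (67.6928, 0) (61.3172, 19.901) (11.0185, 70) (0, 70)]  |A|=3095.6885
4. ⊥bis P0·P3 via (37.19,23.68): [(0, 0) (35.54, 0) (38.5096, 42.6181) (11.0185, 70) (0, 70)]  |A|=2256.0121
5. ⊥bis P0·P4 via (59.185,38.365): [(0, 0) (35.54, 0) (38.5096, 42.6181) (11.0185, 70) (0, 70)]  |A|=2256.0121
6. ⊥bis P0·P5 via (19.36,17.315): [(0, 36.9611) (35.5983, 0.8367) (38.5096, 42.6181) (11.0185, 70) (0, 70)]  |A|=1583.2672
7. canonical 5-gon: [(0, 36.9611) (35.5983, 0.8367) (38.5096, 42.6181) (11.0185, 70) (0, 70)]
8. shoelace: 1583.2672

Area of P0's cell: 1583.2672 (5 vertices)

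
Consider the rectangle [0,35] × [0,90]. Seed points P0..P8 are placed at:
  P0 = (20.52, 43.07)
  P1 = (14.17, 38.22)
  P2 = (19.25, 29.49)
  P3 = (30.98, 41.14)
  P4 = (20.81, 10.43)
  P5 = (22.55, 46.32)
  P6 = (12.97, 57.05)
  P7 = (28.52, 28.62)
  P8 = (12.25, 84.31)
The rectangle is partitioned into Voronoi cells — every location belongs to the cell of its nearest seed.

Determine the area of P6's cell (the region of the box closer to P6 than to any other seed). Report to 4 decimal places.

1. box [0,35]×[0,90]: [(0, 0) (35, 0) (35, 90) (0, 90)]
2. ⊥bis P6·P0 via (16.745,50.06): [(0, 41.0167) (35, 59.9187) (35, 90) (0, 90)]  |A|=1383.629
3. ⊥bis P6·P1 via (13.57,47.635): [(0, 46.7702) (12.0788, 47.54) (35, 59.9187) (35, 90) (0, 90)]  |A|=1348.8816
4. ⊥bis P6·P2 via (16.11,43.27): [(0, 46.7702) (12.0788, 47.54) (35, 59.9187) (35, 90) (0, 90)]  |A|=1348.8816
5. ⊥bis P6·P3 via (21.975,49.095): [(0, 46.7702) (12.0788, 47.54) (28.3769, 56.3419) (35, 63.8392) (35, 90) (0, 90)]  |A|=1335.8988
6. ⊥bis P6·P4 via (16.89,33.74): [(0, 46.7702) (12.0788, 47.54) (28.3769, 56.3419) (35, 63.8392) (35, 90) (0, 90)]  |A|=1335.8988
7. ⊥bis P6·P5 via (17.76,51.685): [(0, 46.7702) (12.0788, 47.54) (14.7074, 48.9596) (35, 67.0773) (35, 90) (0, 90)]  |A|=1276.249
8. ⊥bis P6·P7 via (20.745,42.835): [(0, 46.7702) (12.0788, 47.54) (14.7074, 48.9596) (35, 67.0773) (35, 90) (0, 90)]  |A|=1276.249
9. ⊥bis P6·P8 via (12.61,70.68): [(0, 70.3469) (0, 46.7702) (12.0788, 47.54) (14.7074, 48.9596) (35, 67.0773) (35, 71.2714)]  |A|=604.5695
10. canonical 6-gon: [(0, 70.3469) (0, 46.7702) (12.0788, 47.54) (14.7074, 48.9596) (35, 67.0773) (35, 71.2714)]
11. shoelace: 604.5695

Area of P6's cell: 604.5695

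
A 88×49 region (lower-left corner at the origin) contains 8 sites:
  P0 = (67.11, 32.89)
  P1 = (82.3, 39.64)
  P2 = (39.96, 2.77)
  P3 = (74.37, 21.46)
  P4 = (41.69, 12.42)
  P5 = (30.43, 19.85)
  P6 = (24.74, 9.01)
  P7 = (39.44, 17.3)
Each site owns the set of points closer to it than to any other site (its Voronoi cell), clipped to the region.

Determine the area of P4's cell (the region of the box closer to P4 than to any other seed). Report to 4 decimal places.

1. box [0,88]×[0,49]: [(0, 0) (88, 0) (88, 49) (0, 49)]
2. ⊥bis P4·P0 via (54.4,22.655): [(0, 0) (72.6434, 0) (33.1851, 49) (0, 49)]  |A|=2592.7994
3. ⊥bis P4·P1 via (61.995,26.03): [(0, 0) (72.6434, 0) (33.1851, 49) (0, 49)]  |A|=2592.7994
4. ⊥bis P4·P2 via (40.825,7.595): [(0, 14.9139) (70.864, 2.2098) (33.1851, 49) (0, 49)]  |A|=1984.108
5. ⊥bis P4·P3 via (58.03,16.94): [(0, 14.9139) (61.6477, 3.862) (57.5213, 18.7789) (33.1851, 49) (0, 49)]  |A|=1918.7778
6. ⊥bis P4·P5 via (36.06,16.135): [(31.525, 9.2623) (61.6477, 3.862) (57.5213, 18.7789) (46.6845, 32.2362)]  |A|=440.0121
7. ⊥bis P4·P6 via (33.215,10.715): [(33.0441, 11.5645) (33.5814, 8.8936) (61.6477, 3.862) (57.5213, 18.7789) (46.6845, 32.2362)]  |A|=437.3649
8. ⊥bis P4·P7 via (40.565,14.86): [(33.0758, 11.407) (33.5814, 8.8936) (61.6477, 3.862) (57.5213, 18.7789) (55.2316, 21.6223)]  |A|=274.7272
9. canonical 5-gon: [(33.0758, 11.407) (33.5814, 8.8936) (61.6477, 3.862) (57.5213, 18.7789) (55.2316, 21.6223)]
10. shoelace: 274.7272

Area of P4's cell: 274.7272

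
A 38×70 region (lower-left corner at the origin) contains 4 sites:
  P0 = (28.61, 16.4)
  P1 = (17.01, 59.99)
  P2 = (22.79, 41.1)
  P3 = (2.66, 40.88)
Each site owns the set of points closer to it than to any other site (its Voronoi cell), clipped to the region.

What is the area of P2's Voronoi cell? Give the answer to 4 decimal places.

Area of P2's cell: 594.1435

1. box [0,38]×[0,70]: [(0, 0) (38, 0) (38, 70) (0, 70)]
2. ⊥bis P2·P0 via (25.7,28.75): [(0, 22.6944) (38, 31.6482) (38, 70) (0, 70)]  |A|=1627.4908
3. ⊥bis P2·P1 via (19.9,50.545): [(0, 44.456) (0, 22.6944) (38, 31.6482) (38, 56.0833)]  |A|=877.7362
4. ⊥bis P2·P3 via (12.725,40.99): [(12.6448, 48.3251) (12.8918, 25.732) (38, 31.6482) (38, 56.0833)]  |A|=594.1435
5. canonical 4-gon: [(12.6448, 48.3251) (12.8918, 25.732) (38, 31.6482) (38, 56.0833)]
6. shoelace: 594.1435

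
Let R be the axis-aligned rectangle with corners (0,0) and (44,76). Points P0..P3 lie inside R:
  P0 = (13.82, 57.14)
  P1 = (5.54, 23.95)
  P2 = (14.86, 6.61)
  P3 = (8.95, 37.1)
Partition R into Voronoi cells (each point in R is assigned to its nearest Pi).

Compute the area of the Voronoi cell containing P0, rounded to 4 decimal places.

Area of P0's cell: 1384.2221

1. box [0,44]×[0,76]: [(0, 0) (44, 0) (44, 76) (0, 76)]
2. ⊥bis P0·P1 via (9.68,40.545): [(0, 42.9599) (44, 31.9831) (44, 76) (0, 76)]  |A|=1695.2542
3. ⊥bis P0·P2 via (14.34,31.875): [(0, 42.9599) (42.1398, 32.4472) (44, 32.4855) (44, 76) (0, 76)]  |A|=1694.7869
4. ⊥bis P0·P3 via (11.385,47.12): [(0, 49.8867) (44, 39.1941) (44, 76) (0, 76)]  |A|=1384.2221
5. canonical 4-gon: [(0, 49.8867) (44, 39.1941) (44, 76) (0, 76)]
6. shoelace: 1384.2221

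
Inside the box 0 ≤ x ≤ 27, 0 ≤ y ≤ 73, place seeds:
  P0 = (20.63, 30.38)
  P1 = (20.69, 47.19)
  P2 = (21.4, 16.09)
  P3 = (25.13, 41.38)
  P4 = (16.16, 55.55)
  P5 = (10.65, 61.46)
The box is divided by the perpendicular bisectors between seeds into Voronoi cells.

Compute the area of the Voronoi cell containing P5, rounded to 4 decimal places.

Area of P5's cell: 388.9736

1. box [0,27]×[0,73]: [(0, 0) (27, 0) (27, 73) (0, 73)]
2. ⊥bis P5·P0 via (15.64,45.92): [(0, 40.8979) (27, 49.5678) (27, 73) (0, 73)]  |A|=749.7136
3. ⊥bis P5·P1 via (15.67,54.325): [(0, 43.3) (27, 62.2965) (27, 73) (0, 73)]  |A|=545.4474
4. ⊥bis P5·P2 via (16.025,38.775): [(0, 43.3) (27, 62.2965) (27, 73) (0, 73)]  |A|=545.4474
5. ⊥bis P5·P3 via (17.89,51.42): [(0, 43.3) (27, 62.2965) (27, 73) (0, 73)]  |A|=545.4474
6. ⊥bis P5·P4 via (13.405,58.505): [(0, 46.0073) (27, 71.1799) (27, 73) (0, 73)]  |A|=388.9736
7. canonical 4-gon: [(0, 46.0073) (27, 71.1799) (27, 73) (0, 73)]
8. shoelace: 388.9736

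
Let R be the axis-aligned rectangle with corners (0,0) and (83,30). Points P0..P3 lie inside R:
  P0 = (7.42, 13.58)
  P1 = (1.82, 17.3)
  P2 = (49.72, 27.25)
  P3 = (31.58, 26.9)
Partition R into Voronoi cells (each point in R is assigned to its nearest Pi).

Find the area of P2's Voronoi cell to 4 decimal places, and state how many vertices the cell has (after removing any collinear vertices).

Area of P2's cell: 1263.5106 (4 vertices)

1. box [0,83]×[0,30]: [(0, 0) (83, 0) (83, 30) (0, 30)]
2. ⊥bis P2·P0 via (28.57,20.415): [(35.1675, 0) (83, 0) (83, 30) (25.4724, 30)]  |A|=1580.4014
3. ⊥bis P2·P1 via (25.77,22.275): [(35.1675, 0) (83, 0) (83, 30) (25.4724, 30)]  |A|=1580.4014
4. ⊥bis P2·P3 via (40.65,27.075): [(41.1724, 0) (83, 0) (83, 30) (40.5936, 30)]  |A|=1263.5106
5. canonical 4-gon: [(41.1724, 0) (83, 0) (83, 30) (40.5936, 30)]
6. shoelace: 1263.5106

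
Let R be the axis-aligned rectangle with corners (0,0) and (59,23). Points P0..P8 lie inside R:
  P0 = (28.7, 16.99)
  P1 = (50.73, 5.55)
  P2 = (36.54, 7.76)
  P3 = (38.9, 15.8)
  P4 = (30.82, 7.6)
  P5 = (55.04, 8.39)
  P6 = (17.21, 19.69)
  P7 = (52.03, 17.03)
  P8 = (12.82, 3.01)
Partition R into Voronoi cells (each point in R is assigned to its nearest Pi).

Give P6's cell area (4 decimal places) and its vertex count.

1. box [0,59]×[0,23]: [(0, 0) (59, 0) (59, 23) (0, 23)]
2. ⊥bis P6·P0 via (22.955,18.34): [(0, 0) (18.6453, 0) (24.05, 23) (0, 23)]  |A|=490.9969
3. ⊥bis P6·P1 via (33.97,12.62): [(0, 0) (18.6453, 0) (24.05, 23) (0, 23)]  |A|=490.9969
4. ⊥bis P6·P2 via (26.875,13.725): [(0, 0) (18.4043, 0) (18.7936, 0.6308) (24.05, 23) (0, 23)]  |A|=490.9208
5. ⊥bis P6·P3 via (28.055,17.745): [(0, 0) (18.4043, 0) (18.7936, 0.6308) (24.05, 23) (0, 23)]  |A|=490.9208
6. ⊥bis P6·P4 via (24.015,13.645): [(0, 0) (11.8939, 0) (21.0737, 10.3339) (24.05, 23) (0, 23)]  |A|=456.1127
7. ⊥bis P6·P5 via (36.125,14.04): [(0, 0) (11.8939, 0) (21.0737, 10.3339) (24.05, 23) (0, 23)]  |A|=456.1127
8. ⊥bis P6·P7 via (34.62,18.36): [(0, 0) (11.8939, 0) (21.0737, 10.3339) (24.05, 23) (0, 23)]  |A|=456.1127
9. ⊥bis P6·P8 via (15.015,11.35): [(0, 15.3018) (20.6572, 9.865) (21.0737, 10.3339) (24.05, 23) (0, 23)]  |A|=239.3998
10. canonical 5-gon: [(0, 15.3018) (20.6572, 9.865) (21.0737, 10.3339) (24.05, 23) (0, 23)]
11. shoelace: 239.3998

Area of P6's cell: 239.3998 (5 vertices)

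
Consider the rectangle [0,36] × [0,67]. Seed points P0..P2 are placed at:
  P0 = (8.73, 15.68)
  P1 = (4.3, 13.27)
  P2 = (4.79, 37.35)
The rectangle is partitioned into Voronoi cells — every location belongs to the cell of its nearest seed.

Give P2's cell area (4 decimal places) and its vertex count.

Area of P2's cell: 1383.8555 (5 vertices)

1. box [0,36]×[0,67]: [(0, 0) (36, 0) (36, 67) (0, 67)]
2. ⊥bis P2·P0 via (6.76,26.515): [(0, 25.2859) (36, 31.8314) (36, 67) (0, 67)]  |A|=1383.8891
3. ⊥bis P2·P1 via (4.545,25.31): [(0, 25.4025) (0.5766, 25.3908) (36, 31.8314) (36, 67) (0, 67)]  |A|=1383.8555
4. canonical 5-gon: [(0, 25.4025) (0.5766, 25.3908) (36, 31.8314) (36, 67) (0, 67)]
5. shoelace: 1383.8555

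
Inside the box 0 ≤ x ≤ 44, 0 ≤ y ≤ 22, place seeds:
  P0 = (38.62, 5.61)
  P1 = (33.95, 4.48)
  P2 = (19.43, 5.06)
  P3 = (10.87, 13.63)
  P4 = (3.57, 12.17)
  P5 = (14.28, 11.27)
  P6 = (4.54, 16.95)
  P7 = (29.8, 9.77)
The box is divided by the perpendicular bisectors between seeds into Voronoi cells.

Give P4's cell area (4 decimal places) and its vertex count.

1. box [0,44]×[0,22]: [(0, 0) (44, 0) (44, 22) (0, 22)]
2. ⊥bis P4·P0 via (21.095,8.89): [(0, 0) (19.4311, 0) (23.5487, 22) (0, 22)]  |A|=472.778
3. ⊥bis P4·P1 via (18.76,8.325): [(0, 0) (16.6527, 0) (22.2215, 22) (0, 22)]  |A|=427.6165
4. ⊥bis P4·P2 via (11.5,8.615): [(0, 0) (7.6379, 0) (17.5005, 22) (0, 22)]  |A|=276.5222
5. ⊥bis P4·P3 via (7.22,12.9): [(0, 0) (7.6379, 0) (9.133, 3.335) (5.4, 22) (0, 22)]  |A|=163.5947
6. ⊥bis P4·P5 via (8.925,11.72): [(0, 0) (7.6379, 0) (8.0098, 0.8296) (8.4904, 6.5481) (5.4, 22) (0, 22)]  |A|=160.9853
7. ⊥bis P4·P6 via (4.055,14.56): [(0, 15.3829) (0, 0) (7.6379, 0) (8.0098, 0.8296) (8.4904, 6.5481) (7.0078, 13.9608)]  |A|=116.0936
8. ⊥bis P4·P7 via (16.685,10.97): [(0, 15.3829) (0, 0) (7.6379, 0) (8.0098, 0.8296) (8.4904, 6.5481) (7.0078, 13.9608)]  |A|=116.0936
9. canonical 6-gon: [(0, 15.3829) (0, 0) (7.6379, 0) (8.0098, 0.8296) (8.4904, 6.5481) (7.0078, 13.9608)]
10. shoelace: 116.0936

Area of P4's cell: 116.0936 (6 vertices)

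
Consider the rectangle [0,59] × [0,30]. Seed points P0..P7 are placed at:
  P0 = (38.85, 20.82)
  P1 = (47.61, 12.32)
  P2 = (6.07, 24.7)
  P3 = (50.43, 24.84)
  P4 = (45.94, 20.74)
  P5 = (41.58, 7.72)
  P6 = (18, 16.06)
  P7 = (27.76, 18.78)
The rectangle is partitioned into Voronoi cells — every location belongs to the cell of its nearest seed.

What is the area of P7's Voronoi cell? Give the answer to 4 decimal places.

Area of P7's cell: 240.9536

1. box [0,59]×[0,30]: [(0, 0) (59, 0) (59, 30) (0, 30)]
2. ⊥bis P7·P0 via (33.305,19.8): [(0, 0) (36.9472, 0) (31.4287, 30) (0, 30)]  |A|=1025.6387
3. ⊥bis P7·P1 via (37.685,15.55): [(0, 0) (32.6244, 0) (35.3862, 8.4862) (31.4287, 30) (0, 30)]  |A|=1007.2966
4. ⊥bis P7·P2 via (16.915,21.74): [(10.9814, 0) (32.6244, 0) (35.3862, 8.4862) (31.4287, 30) (19.1695, 30)]  |A|=555.0344
5. ⊥bis P7·P3 via (39.095,21.81): [(10.9814, 0) (32.6244, 0) (35.3862, 8.4862) (31.4287, 30) (19.1695, 30)]  |A|=555.0344
6. ⊥bis P7·P4 via (36.85,19.76): [(10.9814, 0) (32.6244, 0) (35.3862, 8.4862) (31.4287, 30) (19.1695, 30)]  |A|=555.0344
7. ⊥bis P7·P5 via (34.67,13.25): [(10.9814, 0) (24.0662, 0) (34.5398, 13.0873) (31.4287, 30) (19.1695, 30)]  |A|=489.0875
8. ⊥bis P7·P6 via (22.88,17.42): [(26.7872, 3.4001) (34.5398, 13.0873) (31.4287, 30) (19.3741, 30)]  |A|=240.9536
9. canonical 4-gon: [(26.7872, 3.4001) (34.5398, 13.0873) (31.4287, 30) (19.3741, 30)]
10. shoelace: 240.9536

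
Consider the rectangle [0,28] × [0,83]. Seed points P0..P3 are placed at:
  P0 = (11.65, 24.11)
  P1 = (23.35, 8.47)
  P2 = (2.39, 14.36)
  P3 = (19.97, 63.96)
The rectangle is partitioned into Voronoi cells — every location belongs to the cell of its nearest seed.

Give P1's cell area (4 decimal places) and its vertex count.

Area of P1's cell: 297.6413 (4 vertices)

1. box [0,28]×[0,83]: [(0, 0) (28, 0) (28, 83) (0, 83)]
2. ⊥bis P1·P0 via (17.5,16.29): [(0, 3.1986) (0, 0) (28, 0) (28, 24.1449)]  |A|=382.808
3. ⊥bis P1·P2 via (12.87,11.415): [(13.3722, 13.2021) (9.6623, 0) (28, 0) (28, 24.1449)]  |A|=297.6413
4. ⊥bis P1·P3 via (21.66,36.215): [(13.3722, 13.2021) (9.6623, 0) (28, 0) (28, 24.1449)]  |A|=297.6413
5. canonical 4-gon: [(13.3722, 13.2021) (9.6623, 0) (28, 0) (28, 24.1449)]
6. shoelace: 297.6413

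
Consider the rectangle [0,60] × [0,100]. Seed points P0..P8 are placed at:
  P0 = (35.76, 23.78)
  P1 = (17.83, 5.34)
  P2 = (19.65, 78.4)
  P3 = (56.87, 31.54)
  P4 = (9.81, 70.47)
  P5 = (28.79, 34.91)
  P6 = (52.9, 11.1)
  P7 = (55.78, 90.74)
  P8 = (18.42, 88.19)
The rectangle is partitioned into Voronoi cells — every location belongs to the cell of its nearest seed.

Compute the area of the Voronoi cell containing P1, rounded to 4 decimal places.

Area of P1's cell: 716.7533

1. box [0,60]×[0,100]: [(0, 0) (60, 0) (60, 100) (0, 100)]
2. ⊥bis P1·P0 via (26.795,14.56): [(0, 40.6139) (0, 0) (41.7691, 0)]  |A|=848.2044
3. ⊥bis P1·P2 via (18.74,41.87): [(0, 40.6139) (0, 0) (41.7691, 0)]  |A|=848.2044
4. ⊥bis P1·P3 via (37.35,18.44): [(0, 40.6139) (0, 0) (41.7691, 0)]  |A|=848.2044
5. ⊥bis P1·P4 via (13.82,37.905): [(4.0263, 36.699) (0, 36.2032) (0, 0) (41.7691, 0)]  |A|=839.3251
6. ⊥bis P1·P5 via (23.31,20.125): [(19.6929, 21.4657) (0, 28.7648) (0, 0) (41.7691, 0)]  |A|=731.5321
7. ⊥bis P1·P6 via (35.365,8.22): [(35.7545, 5.8483) (19.6929, 21.4657) (0, 28.7648) (0, 0) (36.7151, 0)]  |A|=716.7533
8. ⊥bis P1·P7 via (36.805,48.04): [(35.7545, 5.8483) (19.6929, 21.4657) (0, 28.7648) (0, 0) (36.7151, 0)]  |A|=716.7533
9. ⊥bis P1·P8 via (18.125,46.765): [(35.7545, 5.8483) (19.6929, 21.4657) (0, 28.7648) (0, 0) (36.7151, 0)]  |A|=716.7533
10. canonical 5-gon: [(35.7545, 5.8483) (19.6929, 21.4657) (0, 28.7648) (0, 0) (36.7151, 0)]
11. shoelace: 716.7533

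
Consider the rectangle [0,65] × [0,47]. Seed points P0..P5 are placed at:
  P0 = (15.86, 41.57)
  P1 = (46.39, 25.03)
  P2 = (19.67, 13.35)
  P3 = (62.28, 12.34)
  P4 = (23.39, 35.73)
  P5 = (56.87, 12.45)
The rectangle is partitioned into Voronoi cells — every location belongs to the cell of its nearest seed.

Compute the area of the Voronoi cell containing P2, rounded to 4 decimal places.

1. box [0,65]×[0,47]: [(0, 0) (65, 0) (65, 47) (0, 47)]
2. ⊥bis P2·P0 via (17.765,27.46): [(0, 25.0615) (0, 0) (65, 0) (65, 33.8372)]  |A|=1914.2098
3. ⊥bis P2·P1 via (33.03,19.19): [(28.7657, 28.9452) (0, 25.0615) (0, 0) (41.4184, 0)]  |A|=959.8898
4. ⊥bis P2·P3 via (40.975,12.845): [(40.709, 1.623) (28.7657, 28.9452) (0, 25.0615) (0, 0) (40.6705, 0)]  |A|=959.2829
5. ⊥bis P2·P4 via (21.53,24.54): [(40.709, 1.623) (31.4092, 22.8979) (10.149, 26.4318) (0, 25.0615) (0, 0) (40.6705, 0)]  |A|=899.6698
6. ⊥bis P2·P5 via (38.27,12.9): [(38.1394, 7.5014) (31.4092, 22.8979) (10.149, 26.4318) (0, 25.0615) (0, 0) (37.9579, 0)]  |A|=887.2973
7. canonical 6-gon: [(38.1394, 7.5014) (31.4092, 22.8979) (10.149, 26.4318) (0, 25.0615) (0, 0) (37.9579, 0)]
8. shoelace: 887.2973

Area of P2's cell: 887.2973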